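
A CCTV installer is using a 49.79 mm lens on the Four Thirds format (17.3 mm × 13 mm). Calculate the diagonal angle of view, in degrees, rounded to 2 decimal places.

Sensor diagonal = √(17.3² + 13²) = √468.2900 ≈ 21.6400 mm.
Angle of view α = 2·arctan(d/2f) with d = 21.6400 mm and f = 49.79 mm.
d/2f = 0.21731; arctan(0.21731) ≈ 12.2605°, so α ≈ 24.5210°.

24.52°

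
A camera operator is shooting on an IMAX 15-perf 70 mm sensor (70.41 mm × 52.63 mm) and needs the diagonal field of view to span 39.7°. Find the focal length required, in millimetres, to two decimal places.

Sensor diagonal = √(70.41² + 52.63²) = √7727.4850 ≈ 87.9061 mm.
From α = 2·arctan(d/2f) we get f = d / (2·tan(α/2)).
With d = 87.9061 mm and α/2 = 19.85°, tan(α/2) ≈ 0.36101, so f ≈ 87.9061 / 0.72202 ≈ 121.7508 mm.

121.75 mm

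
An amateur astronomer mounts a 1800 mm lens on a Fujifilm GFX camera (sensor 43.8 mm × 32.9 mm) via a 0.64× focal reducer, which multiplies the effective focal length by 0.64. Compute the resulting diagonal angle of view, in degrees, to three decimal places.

Effective focal length f = 1800 × 0.64 = 1152 mm.
Sensor diagonal = √(43.8² + 32.9²) = √3000.8500 ≈ 54.7800 mm.
α = 2·arctan(54.780 / (2 × 1152)) = 2·arctan(0.02378) ≈ 2.7240°.

2.724°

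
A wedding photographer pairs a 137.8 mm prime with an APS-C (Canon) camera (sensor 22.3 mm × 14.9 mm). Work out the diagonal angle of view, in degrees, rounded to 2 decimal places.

Sensor diagonal = √(22.3² + 14.9²) = √719.3000 ≈ 26.8198 mm.
Angle of view α = 2·arctan(d/2f) with d = 26.8198 mm and f = 137.8 mm.
d/2f = 0.09731; arctan(0.09731) ≈ 5.5582°, so α ≈ 11.1164°.

11.12°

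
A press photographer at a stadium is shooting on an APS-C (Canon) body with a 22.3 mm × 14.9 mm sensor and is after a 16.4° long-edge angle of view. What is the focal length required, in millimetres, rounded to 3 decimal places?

From α = 2·arctan(w/2f) we get f = w / (2·tan(α/2)).
With w = 22.3 mm and α/2 = 8.2°, tan(α/2) ≈ 0.14410, so f ≈ 22.3 / 0.28820 ≈ 77.3756 mm.

77.376 mm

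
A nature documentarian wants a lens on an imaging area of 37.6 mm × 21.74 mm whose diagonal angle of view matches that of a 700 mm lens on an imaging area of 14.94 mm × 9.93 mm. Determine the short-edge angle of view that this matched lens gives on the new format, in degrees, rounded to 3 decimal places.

0.735°

Sensor diagonal = √(14.94² + 9.93²) = √321.8085 ≈ 17.9390 mm.
Sensor diagonal = √(37.6² + 21.74²) = √1886.3876 ≈ 43.4326 mm.
Equal diagonal AOV ⇒ f₂ = f₁ · 43.4326/17.9390 = 700 × 2.42112 ≈ 1694.7855 mm.
Short-edge AOV on the new format = 2·arctan(21.74 / (2 × 1694.7855)) = 2·arctan(0.00641) ≈ 0.7350°.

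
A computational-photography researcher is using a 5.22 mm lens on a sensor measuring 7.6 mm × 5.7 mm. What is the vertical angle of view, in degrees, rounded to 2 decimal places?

57.27°

Angle of view α = 2·arctan(h/2f) with h = 5.7 mm and f = 5.22 mm.
h/2f = 0.54598; arctan(0.54598) ≈ 28.6335°, so α ≈ 57.2671°.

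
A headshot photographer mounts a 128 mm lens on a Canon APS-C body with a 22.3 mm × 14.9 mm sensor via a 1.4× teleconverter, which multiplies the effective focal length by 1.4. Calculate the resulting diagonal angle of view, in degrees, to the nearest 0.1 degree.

8.6°

Effective focal length f = 128 × 1.4 = 179.2 mm.
Sensor diagonal = √(22.3² + 14.9²) = √719.3000 ≈ 26.8198 mm.
α = 2·arctan(26.820 / (2 × 179.2)) = 2·arctan(0.07483) ≈ 8.5592°.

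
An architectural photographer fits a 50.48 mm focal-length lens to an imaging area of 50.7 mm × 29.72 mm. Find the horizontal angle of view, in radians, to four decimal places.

Angle of view α = 2·arctan(w/2f) with w = 50.7 mm and f = 50.48 mm.
w/2f = 0.50218; arctan(0.50218) ≈ 0.4654 rad, so α ≈ 0.9308 rad.

0.9308 rad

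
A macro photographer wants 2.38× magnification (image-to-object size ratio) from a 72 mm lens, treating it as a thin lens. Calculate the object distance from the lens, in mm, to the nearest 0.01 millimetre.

102.25 mm

With m = dᵢ/dₒ and 1/f = 1/dₒ + 1/dᵢ, substituting dᵢ = m·dₒ gives 1/f = (1 + 1/m)/dₒ, hence dₒ = f·(1 + 1/m).
dₒ = 72 × (1 + 1/2.38) = 72 × 1.42017 ≈ 102.252 mm.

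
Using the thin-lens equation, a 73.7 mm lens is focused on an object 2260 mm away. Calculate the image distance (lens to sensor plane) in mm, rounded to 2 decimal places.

76.18 mm

1/dᵢ = 1/f − 1/dₒ = 1/73.7 − 1/2260 = 0.0131260 mm⁻¹.
dᵢ = 1/0.0131260 ≈ 76.1844 mm.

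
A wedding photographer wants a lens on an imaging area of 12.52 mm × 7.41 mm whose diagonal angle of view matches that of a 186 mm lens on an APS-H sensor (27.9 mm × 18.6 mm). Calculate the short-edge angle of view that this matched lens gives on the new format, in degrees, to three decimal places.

Sensor diagonal = √(27.9² + 18.6²) = √1124.3700 ≈ 33.5316 mm.
Sensor diagonal = √(12.52² + 7.41²) = √211.6585 ≈ 14.5485 mm.
Equal diagonal AOV ⇒ f₂ = f₁ · 14.5485/33.5316 = 186 × 0.43387 ≈ 80.7005 mm.
Short-edge AOV on the new format = 2·arctan(7.41 / (2 × 80.7005)) = 2·arctan(0.04591) ≈ 5.2573°.

5.257°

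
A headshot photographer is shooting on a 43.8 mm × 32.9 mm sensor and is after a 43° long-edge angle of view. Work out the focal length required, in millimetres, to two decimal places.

From α = 2·arctan(w/2f) we get f = w / (2·tan(α/2)).
With w = 43.8 mm and α/2 = 21.5°, tan(α/2) ≈ 0.39391, so f ≈ 43.8 / 0.78782 ≈ 55.5964 mm.

55.60 mm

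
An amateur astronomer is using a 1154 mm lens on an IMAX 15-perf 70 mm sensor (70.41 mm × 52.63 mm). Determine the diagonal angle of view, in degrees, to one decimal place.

Sensor diagonal = √(70.41² + 52.63²) = √7727.4850 ≈ 87.9061 mm.
Angle of view α = 2·arctan(d/2f) with d = 87.9061 mm and f = 1154 mm.
d/2f = 0.03809; arctan(0.03809) ≈ 2.1812°, so α ≈ 4.3624°.

4.4°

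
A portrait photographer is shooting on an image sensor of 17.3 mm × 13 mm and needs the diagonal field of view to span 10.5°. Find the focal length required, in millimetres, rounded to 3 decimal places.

117.753 mm

Sensor diagonal = √(17.3² + 13²) = √468.2900 ≈ 21.6400 mm.
From α = 2·arctan(d/2f) we get f = d / (2·tan(α/2)).
With d = 21.6400 mm and α/2 = 5.25°, tan(α/2) ≈ 0.09189, so f ≈ 21.6400 / 0.18377 ≈ 117.7533 mm.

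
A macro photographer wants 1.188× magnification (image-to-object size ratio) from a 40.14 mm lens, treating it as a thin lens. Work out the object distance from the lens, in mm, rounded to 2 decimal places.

With m = dᵢ/dₒ and 1/f = 1/dₒ + 1/dᵢ, substituting dᵢ = m·dₒ gives 1/f = (1 + 1/m)/dₒ, hence dₒ = f·(1 + 1/m).
dₒ = 40.14 × (1 + 1/1.188) = 40.14 × 1.84175 ≈ 73.928 mm.

73.93 mm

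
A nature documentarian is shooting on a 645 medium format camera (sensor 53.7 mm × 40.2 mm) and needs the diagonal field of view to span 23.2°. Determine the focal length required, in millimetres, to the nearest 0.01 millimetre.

163.39 mm

Sensor diagonal = √(53.7² + 40.2²) = √4499.7300 ≈ 67.0800 mm.
From α = 2·arctan(d/2f) we get f = d / (2·tan(α/2)).
With d = 67.0800 mm and α/2 = 11.6°, tan(α/2) ≈ 0.20527, so f ≈ 67.0800 / 0.41054 ≈ 163.3942 mm.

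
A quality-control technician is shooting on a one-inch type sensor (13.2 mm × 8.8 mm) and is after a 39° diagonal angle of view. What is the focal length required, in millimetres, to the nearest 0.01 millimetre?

22.40 mm

Sensor diagonal = √(13.2² + 8.8²) = √251.6800 ≈ 15.8644 mm.
From α = 2·arctan(d/2f) we get f = d / (2·tan(α/2)).
With d = 15.8644 mm and α/2 = 19.5°, tan(α/2) ≈ 0.35412, so f ≈ 15.8644 / 0.70824 ≈ 22.3999 mm.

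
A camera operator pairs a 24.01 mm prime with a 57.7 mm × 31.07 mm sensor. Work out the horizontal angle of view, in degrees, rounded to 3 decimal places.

100.463°

Angle of view α = 2·arctan(w/2f) with w = 57.7 mm and f = 24.01 mm.
w/2f = 1.20158; arctan(1.20158) ≈ 50.2316°, so α ≈ 100.4631°.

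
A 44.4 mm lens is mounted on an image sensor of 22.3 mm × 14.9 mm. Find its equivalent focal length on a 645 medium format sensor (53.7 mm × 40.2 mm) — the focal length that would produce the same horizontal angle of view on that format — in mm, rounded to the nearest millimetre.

107 mm

Equal angle of view means equal width/f ratio, so f₂ = f₁ · (width₂/width₁) = 44.4 × 53.7/22.3.
f₂ = 44.4 × 2.40807 ≈ 106.918 mm.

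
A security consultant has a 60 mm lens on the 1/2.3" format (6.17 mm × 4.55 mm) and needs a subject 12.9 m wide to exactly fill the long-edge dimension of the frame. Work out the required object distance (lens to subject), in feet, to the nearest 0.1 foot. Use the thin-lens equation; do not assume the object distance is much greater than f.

411.8 ft

W: 12.9 m = 12900 mm.
Magnification m = w/W = dᵢ/dₒ; combined with 1/f = 1/dₒ + 1/dᵢ this gives dₒ = f·(1 + W/w).
dₒ = 60 mm × (1 + 12900/6.17) = 60 × 2091.7618 ≈ 125505.705 mm = 125505.705/304.8 ft = 411.764 ft.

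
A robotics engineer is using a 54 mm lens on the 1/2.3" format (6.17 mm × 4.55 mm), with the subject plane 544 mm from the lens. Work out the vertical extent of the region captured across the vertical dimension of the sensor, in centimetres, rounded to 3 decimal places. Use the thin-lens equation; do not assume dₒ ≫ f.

4.129 cm

Similar triangles through the lens centre give W/dₒ = h/dᵢ; with 1/f = 1/dₒ + 1/dᵢ this gives W = h·(dₒ − f)/f.
W = 4.55 mm × (544 − 54) / 54 = 4.55 × 9.0741 ≈ 41.287 mm = 4.1287 cm.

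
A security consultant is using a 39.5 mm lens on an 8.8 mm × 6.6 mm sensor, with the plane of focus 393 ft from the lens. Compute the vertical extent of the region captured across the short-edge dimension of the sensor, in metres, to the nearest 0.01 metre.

dₒ: 393 ft × 304.8 mm/ft = 119786.40 mm.
Similar triangles through the lens centre give W/dₒ = h/dᵢ; with 1/f = 1/dₒ + 1/dᵢ this gives W = h·(dₒ − f)/f.
W = 6.6 mm × (119786 − 39.5) / 39.5 = 6.6 × 3031.5670 ≈ 20008.342 mm = 20.0083 m.

20.01 m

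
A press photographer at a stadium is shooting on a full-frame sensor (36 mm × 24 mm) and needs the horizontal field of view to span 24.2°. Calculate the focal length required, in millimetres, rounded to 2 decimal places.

83.96 mm

From α = 2·arctan(w/2f) we get f = w / (2·tan(α/2)).
With w = 36 mm and α/2 = 12.1°, tan(α/2) ≈ 0.21438, so f ≈ 36 / 0.42876 ≈ 83.9625 mm.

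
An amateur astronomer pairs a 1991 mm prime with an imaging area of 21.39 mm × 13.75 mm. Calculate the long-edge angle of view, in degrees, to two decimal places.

0.62°

Angle of view α = 2·arctan(w/2f) with w = 21.39 mm and f = 1991 mm.
w/2f = 0.00537; arctan(0.00537) ≈ 0.3078°, so α ≈ 0.6155°.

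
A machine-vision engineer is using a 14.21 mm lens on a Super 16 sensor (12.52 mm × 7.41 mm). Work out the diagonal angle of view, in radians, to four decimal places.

0.9463 rad

Sensor diagonal = √(12.52² + 7.41²) = √211.6585 ≈ 14.5485 mm.
Angle of view α = 2·arctan(d/2f) with d = 14.5485 mm and f = 14.21 mm.
d/2f = 0.51191; arctan(0.51191) ≈ 0.4731 rad, so α ≈ 0.9463 rad.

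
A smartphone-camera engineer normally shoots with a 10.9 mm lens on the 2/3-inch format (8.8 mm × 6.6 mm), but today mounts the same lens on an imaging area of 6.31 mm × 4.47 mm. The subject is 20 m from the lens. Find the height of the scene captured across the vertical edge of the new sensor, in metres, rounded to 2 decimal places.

8.20 m

The focal length stays 10.9 mm; the relevant sensor dimension is now h = 4.47 mm. Object distance dₒ = 20 m = 20000 mm.
Thin-lens field height W = h·(dₒ − f)/f = 4.47 × (20000 − 10.9)/10.9 ≈ 8197.365 mm = 8.19736 m.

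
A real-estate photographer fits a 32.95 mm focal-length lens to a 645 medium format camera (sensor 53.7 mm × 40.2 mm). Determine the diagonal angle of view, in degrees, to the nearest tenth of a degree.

Sensor diagonal = √(53.7² + 40.2²) = √4499.7300 ≈ 67.0800 mm.
Angle of view α = 2·arctan(d/2f) with d = 67.0800 mm and f = 32.95 mm.
d/2f = 1.01791; arctan(1.01791) ≈ 45.5084°, so α ≈ 91.0168°.

91.0°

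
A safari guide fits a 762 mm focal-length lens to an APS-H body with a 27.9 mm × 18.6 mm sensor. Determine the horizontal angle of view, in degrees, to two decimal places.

Angle of view α = 2·arctan(w/2f) with w = 27.9 mm and f = 762 mm.
w/2f = 0.01831; arctan(0.01831) ≈ 1.0488°, so α ≈ 2.0976°.

2.10°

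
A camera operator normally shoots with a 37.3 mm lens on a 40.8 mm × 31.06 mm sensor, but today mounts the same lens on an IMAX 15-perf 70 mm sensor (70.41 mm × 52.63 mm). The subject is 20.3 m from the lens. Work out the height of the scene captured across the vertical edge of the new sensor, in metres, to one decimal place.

The focal length stays 37.3 mm; the relevant sensor dimension is now h = 52.63 mm. Object distance dₒ = 20.3 m = 20300 mm.
Thin-lens field height W = h·(dₒ − f)/f = 52.63 × (20300 − 37.3)/37.3 ≈ 28590.507 mm = 28.5905 m.

28.6 m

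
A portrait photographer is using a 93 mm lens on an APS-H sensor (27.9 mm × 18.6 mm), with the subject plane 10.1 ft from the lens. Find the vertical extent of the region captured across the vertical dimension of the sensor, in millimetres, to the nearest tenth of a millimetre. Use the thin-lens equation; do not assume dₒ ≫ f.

dₒ: 10.1 ft × 304.8 mm/ft = 3078.48 mm.
Similar triangles through the lens centre give W/dₒ = h/dᵢ; with 1/f = 1/dₒ + 1/dᵢ this gives W = h·(dₒ − f)/f.
W = 18.6 mm × (3078.48 − 93) / 93 = 18.6 × 32.1019 ≈ 597.096 mm.

597.1 mm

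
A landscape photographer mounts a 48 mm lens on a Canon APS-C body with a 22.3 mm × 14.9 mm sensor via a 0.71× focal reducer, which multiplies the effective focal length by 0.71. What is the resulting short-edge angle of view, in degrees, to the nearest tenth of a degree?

Effective focal length f = 48 × 0.71 = 34.08 mm.
α = 2·arctan(14.9 / (2 × 34.08)) = 2·arctan(0.21860) ≈ 24.6621°.

24.7°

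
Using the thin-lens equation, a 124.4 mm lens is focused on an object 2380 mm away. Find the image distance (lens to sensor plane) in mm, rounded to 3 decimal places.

131.261 mm

1/dᵢ = 1/f − 1/dₒ = 1/124.4 − 1/2380 = 0.0076184 mm⁻¹.
dᵢ = 1/0.0076184 ≈ 131.2609 mm.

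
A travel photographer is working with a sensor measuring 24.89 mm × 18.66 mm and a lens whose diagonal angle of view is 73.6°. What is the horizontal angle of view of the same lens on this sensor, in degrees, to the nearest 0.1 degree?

61.8°

Sensor diagonal = √(24.89² + 18.66²) = √967.7077 ≈ 31.1080 mm.
From the diagonal AOV: f = 31.1080 / (2·tan(36.8°)) = 31.1080 / 1.49619 ≈ 20.7915 mm.
Horizontal AOV = 2·arctan(24.89 / (2 × 20.7915)) = 2·arctan(0.59856) ≈ 61.8064°.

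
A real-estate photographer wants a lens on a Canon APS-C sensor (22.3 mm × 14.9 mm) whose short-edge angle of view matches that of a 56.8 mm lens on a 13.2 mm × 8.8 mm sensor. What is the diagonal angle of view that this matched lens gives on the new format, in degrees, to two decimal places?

Equal short-edge AOV ⇒ f₂ = f₁ · 14.9/8.8 = 56.8 × 1.69318 ≈ 96.1727 mm.
Sensor diagonal = √(22.3² + 14.9²) = √719.3000 ≈ 26.8198 mm.
Diagonal AOV on the new format = 2·arctan(26.8198 / (2 × 96.1727)) = 2·arctan(0.13944) ≈ 15.8758°.

15.88°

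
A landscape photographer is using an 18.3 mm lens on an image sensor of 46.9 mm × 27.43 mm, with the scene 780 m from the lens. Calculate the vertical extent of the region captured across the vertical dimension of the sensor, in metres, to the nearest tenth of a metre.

dₒ: 780 m = 780000 mm.
Similar triangles through the lens centre give W/dₒ = h/dᵢ; with 1/f = 1/dₒ + 1/dᵢ this gives W = h·(dₒ − f)/f.
W = 27.43 mm × (780000 − 18.3) / 18.3 = 27.43 × 42621.9508 ≈ 1169120.111 mm = 1169.12 m.

1169.1 m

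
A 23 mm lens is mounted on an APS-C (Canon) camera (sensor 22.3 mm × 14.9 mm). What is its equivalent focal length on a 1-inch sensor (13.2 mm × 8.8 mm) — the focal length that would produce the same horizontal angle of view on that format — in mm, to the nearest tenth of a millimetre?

Equal angle of view means equal width/f ratio, so f₂ = f₁ · (width₂/width₁) = 23 × 13.2/22.3.
f₂ = 23 × 0.59193 ≈ 13.614 mm.

13.6 mm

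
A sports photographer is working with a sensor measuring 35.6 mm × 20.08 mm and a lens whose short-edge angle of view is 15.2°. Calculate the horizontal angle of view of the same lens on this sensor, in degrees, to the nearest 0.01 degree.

From the short-edge AOV: f = 20.08 / (2·tan(7.6°)) = 20.08 / 0.26686 ≈ 75.2463 mm.
Horizontal AOV = 2·arctan(35.6 / (2 × 75.2463)) = 2·arctan(0.23656) ≈ 26.6181°.

26.62°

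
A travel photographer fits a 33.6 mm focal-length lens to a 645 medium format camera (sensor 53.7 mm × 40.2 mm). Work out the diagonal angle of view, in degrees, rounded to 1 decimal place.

Sensor diagonal = √(53.7² + 40.2²) = √4499.7300 ≈ 67.0800 mm.
Angle of view α = 2·arctan(d/2f) with d = 67.0800 mm and f = 33.6 mm.
d/2f = 0.99821; arctan(0.99821) ≈ 44.9488°, so α ≈ 89.8976°.

89.9°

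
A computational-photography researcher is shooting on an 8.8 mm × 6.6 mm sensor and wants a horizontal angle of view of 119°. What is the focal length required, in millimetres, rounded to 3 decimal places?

2.592 mm

From α = 2·arctan(w/2f) we get f = w / (2·tan(α/2)).
With w = 8.8 mm and α/2 = 59.5°, tan(α/2) ≈ 1.69766, so f ≈ 8.8 / 3.39533 ≈ 2.5918 mm.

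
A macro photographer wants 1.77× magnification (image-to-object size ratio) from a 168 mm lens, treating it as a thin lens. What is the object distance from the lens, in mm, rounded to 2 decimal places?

262.92 mm

With m = dᵢ/dₒ and 1/f = 1/dₒ + 1/dᵢ, substituting dᵢ = m·dₒ gives 1/f = (1 + 1/m)/dₒ, hence dₒ = f·(1 + 1/m).
dₒ = 168 × (1 + 1/1.77) = 168 × 1.56497 ≈ 262.915 mm.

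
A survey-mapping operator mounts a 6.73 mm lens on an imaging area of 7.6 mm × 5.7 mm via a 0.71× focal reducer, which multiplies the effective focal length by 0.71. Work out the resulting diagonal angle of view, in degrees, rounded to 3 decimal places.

Effective focal length f = 6.73 × 0.71 = 4.7783 mm.
Sensor diagonal = √(7.6² + 5.7²) = √90.2500 ≈ 9.5000 mm.
α = 2·arctan(9.500 / (2 × 4.7783)) = 2·arctan(0.99408) ≈ 89.6597°.

89.660°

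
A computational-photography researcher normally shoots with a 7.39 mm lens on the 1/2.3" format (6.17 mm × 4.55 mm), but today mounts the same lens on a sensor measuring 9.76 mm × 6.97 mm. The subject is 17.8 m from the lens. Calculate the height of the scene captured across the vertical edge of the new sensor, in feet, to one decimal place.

The focal length stays 7.39 mm; the relevant sensor dimension is now h = 6.97 mm. Object distance dₒ = 17.8 m = 17800 mm.
Thin-lens field height W = h·(dₒ − f)/f = 6.97 × (17800 − 7.39)/7.39 ≈ 16781.393 mm = 16781.393/304.8 ft = 55.0571 ft.

55.1 ft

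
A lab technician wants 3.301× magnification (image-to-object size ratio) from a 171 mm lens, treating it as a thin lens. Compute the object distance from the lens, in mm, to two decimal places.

With m = dᵢ/dₒ and 1/f = 1/dₒ + 1/dᵢ, substituting dᵢ = m·dₒ gives 1/f = (1 + 1/m)/dₒ, hence dₒ = f·(1 + 1/m).
dₒ = 171 × (1 + 1/3.301) = 171 × 1.30294 ≈ 222.802 mm.

222.80 mm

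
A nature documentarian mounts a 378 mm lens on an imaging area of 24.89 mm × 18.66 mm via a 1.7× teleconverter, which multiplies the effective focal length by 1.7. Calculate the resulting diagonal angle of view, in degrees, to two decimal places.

Effective focal length f = 378 × 1.7 = 642.6 mm.
Sensor diagonal = √(24.89² + 18.66²) = √967.7077 ≈ 31.1080 mm.
α = 2·arctan(31.108 / (2 × 642.6)) = 2·arctan(0.02420) ≈ 2.7731°.

2.77°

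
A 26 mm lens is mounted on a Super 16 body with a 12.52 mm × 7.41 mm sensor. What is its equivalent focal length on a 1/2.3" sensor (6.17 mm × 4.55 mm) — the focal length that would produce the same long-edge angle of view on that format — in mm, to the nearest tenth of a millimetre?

Equal angle of view means equal width/f ratio, so f₂ = f₁ · (width₂/width₁) = 26 × 6.17/12.52.
f₂ = 26 × 0.49281 ≈ 12.813 mm.

12.8 mm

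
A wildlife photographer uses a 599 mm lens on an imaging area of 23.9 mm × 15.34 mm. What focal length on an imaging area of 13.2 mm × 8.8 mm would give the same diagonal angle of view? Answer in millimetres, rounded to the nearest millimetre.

Sensor diagonal = √(23.9² + 15.34²) = √806.5256 ≈ 28.3994 mm.
Sensor diagonal = √(13.2² + 8.8²) = √251.6800 ≈ 15.8644 mm.
Equal angle of view means equal diagonal/f ratio, so f₂ = f₁ · (diagonal₂/diagonal₁) = 599 × 15.8644/28.3994.
f₂ = 599 × 0.55862 ≈ 334.612 mm.

335 mm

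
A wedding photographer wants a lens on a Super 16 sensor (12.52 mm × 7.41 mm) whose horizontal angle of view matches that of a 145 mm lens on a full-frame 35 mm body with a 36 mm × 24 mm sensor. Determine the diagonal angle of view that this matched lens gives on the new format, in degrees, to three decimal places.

16.417°

Equal horizontal AOV ⇒ f₂ = f₁ · 12.52/36 = 145 × 0.34778 ≈ 50.4278 mm.
Sensor diagonal = √(12.52² + 7.41²) = √211.6585 ≈ 14.5485 mm.
Diagonal AOV on the new format = 2·arctan(14.5485 / (2 × 50.4278)) = 2·arctan(0.14425) ≈ 16.4167°.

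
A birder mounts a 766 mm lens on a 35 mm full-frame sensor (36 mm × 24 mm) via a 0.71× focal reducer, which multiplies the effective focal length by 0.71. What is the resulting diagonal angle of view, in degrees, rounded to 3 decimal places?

4.556°

Effective focal length f = 766 × 0.71 = 543.86 mm.
Sensor diagonal = √(36² + 24²) = √1872.0000 ≈ 43.2666 mm.
α = 2·arctan(43.267 / (2 × 543.86)) = 2·arctan(0.03978) ≈ 4.5557°.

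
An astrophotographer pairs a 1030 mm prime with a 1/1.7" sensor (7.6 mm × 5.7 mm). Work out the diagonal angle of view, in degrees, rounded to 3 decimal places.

Sensor diagonal = √(7.6² + 5.7²) = √90.2500 ≈ 9.5000 mm.
Angle of view α = 2·arctan(d/2f) with d = 9.5000 mm and f = 1030 mm.
d/2f = 0.00461; arctan(0.00461) ≈ 0.2642°, so α ≈ 0.5285°.

0.528°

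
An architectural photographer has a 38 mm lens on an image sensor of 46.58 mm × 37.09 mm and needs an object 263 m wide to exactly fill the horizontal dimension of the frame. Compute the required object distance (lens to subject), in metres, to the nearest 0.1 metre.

W: 263 m = 263000 mm.
Magnification m = w/W = dᵢ/dₒ; combined with 1/f = 1/dₒ + 1/dᵢ this gives dₒ = f·(1 + W/w).
dₒ = 38 mm × (1 + 263000/46.58) = 38 × 5647.2001 ≈ 214593.603 mm = 214.594 m.

214.6 m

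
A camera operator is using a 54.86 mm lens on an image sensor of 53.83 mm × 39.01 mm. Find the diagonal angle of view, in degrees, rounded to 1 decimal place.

62.4°

Sensor diagonal = √(53.83² + 39.01²) = √4419.4490 ≈ 66.4789 mm.
Angle of view α = 2·arctan(d/2f) with d = 66.4789 mm and f = 54.86 mm.
d/2f = 0.60590; arctan(0.60590) ≈ 31.2115°, so α ≈ 62.4230°.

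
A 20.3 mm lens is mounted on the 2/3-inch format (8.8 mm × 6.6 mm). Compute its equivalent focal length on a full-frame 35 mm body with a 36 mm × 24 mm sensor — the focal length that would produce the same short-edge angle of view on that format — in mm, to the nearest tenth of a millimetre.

73.8 mm

Equal angle of view means equal height/f ratio, so f₂ = f₁ · (height₂/height₁) = 20.3 × 24/6.6.
f₂ = 20.3 × 3.63636 ≈ 73.818 mm.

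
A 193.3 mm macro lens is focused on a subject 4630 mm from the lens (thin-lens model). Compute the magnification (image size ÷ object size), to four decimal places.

0.0436×

Thin lens: 1/f = 1/dₒ + 1/dᵢ → 1/dᵢ = 1/193.3 − 1/4630 = 0.0049573 mm⁻¹, so dᵢ ≈ 201.7218 mm.
Magnification m = dᵢ/dₒ = 201.7218/4630 ≈ 0.04357.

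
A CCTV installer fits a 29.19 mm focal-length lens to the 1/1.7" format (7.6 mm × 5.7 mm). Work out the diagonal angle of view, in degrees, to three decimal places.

18.485°

Sensor diagonal = √(7.6² + 5.7²) = √90.2500 ≈ 9.5000 mm.
Angle of view α = 2·arctan(d/2f) with d = 9.5000 mm and f = 29.19 mm.
d/2f = 0.16273; arctan(0.16273) ≈ 9.2426°, so α ≈ 18.4851°.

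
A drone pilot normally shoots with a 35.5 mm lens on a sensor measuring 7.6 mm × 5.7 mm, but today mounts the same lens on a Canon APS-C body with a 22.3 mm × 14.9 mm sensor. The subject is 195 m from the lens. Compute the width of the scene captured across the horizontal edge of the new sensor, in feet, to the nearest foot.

402 ft

The focal length stays 35.5 mm; the relevant sensor dimension is now w = 22.3 mm. Object distance dₒ = 195 m = 195000 mm.
Thin-lens field width W = w·(dₒ − f)/f = 22.3 × (195000 − 35.5)/35.5 ≈ 122470.658 mm = 122470.658/304.8 ft = 401.807 ft.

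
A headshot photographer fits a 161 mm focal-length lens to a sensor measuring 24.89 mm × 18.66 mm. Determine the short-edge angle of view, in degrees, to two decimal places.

Angle of view α = 2·arctan(h/2f) with h = 18.66 mm and f = 161 mm.
h/2f = 0.05795; arctan(0.05795) ≈ 3.3166°, so α ≈ 6.6332°.

6.63°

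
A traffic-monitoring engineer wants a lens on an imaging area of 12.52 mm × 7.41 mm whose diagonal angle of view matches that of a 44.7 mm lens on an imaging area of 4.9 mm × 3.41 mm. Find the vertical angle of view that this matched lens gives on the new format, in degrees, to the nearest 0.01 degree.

3.90°

Sensor diagonal = √(4.9² + 3.41²) = √35.6381 ≈ 5.9698 mm.
Sensor diagonal = √(12.52² + 7.41²) = √211.6585 ≈ 14.5485 mm.
Equal diagonal AOV ⇒ f₂ = f₁ · 14.5485/5.9698 = 44.7 × 2.43703 ≈ 108.9352 mm.
Vertical AOV on the new format = 2·arctan(7.41 / (2 × 108.9352)) = 2·arctan(0.03401) ≈ 3.8959°.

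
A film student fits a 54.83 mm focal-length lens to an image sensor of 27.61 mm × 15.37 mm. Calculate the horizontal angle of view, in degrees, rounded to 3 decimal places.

Angle of view α = 2·arctan(w/2f) with w = 27.61 mm and f = 54.83 mm.
w/2f = 0.25178; arctan(0.25178) ≈ 14.1321°, so α ≈ 28.2642°.

28.264°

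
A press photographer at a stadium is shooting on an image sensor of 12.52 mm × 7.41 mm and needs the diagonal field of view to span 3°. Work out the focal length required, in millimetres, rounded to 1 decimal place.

Sensor diagonal = √(12.52² + 7.41²) = √211.6585 ≈ 14.5485 mm.
From α = 2·arctan(d/2f) we get f = d / (2·tan(α/2)).
With d = 14.5485 mm and α/2 = 1.5°, tan(α/2) ≈ 0.02619, so f ≈ 14.5485 / 0.05237 ≈ 277.7922 mm.

277.8 mm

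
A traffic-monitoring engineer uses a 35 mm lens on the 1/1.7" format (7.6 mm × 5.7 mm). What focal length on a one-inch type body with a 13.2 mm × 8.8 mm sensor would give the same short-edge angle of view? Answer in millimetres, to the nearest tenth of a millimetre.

54.0 mm

Equal angle of view means equal height/f ratio, so f₂ = f₁ · (height₂/height₁) = 35 × 8.8/5.7.
f₂ = 35 × 1.54386 ≈ 54.035 mm.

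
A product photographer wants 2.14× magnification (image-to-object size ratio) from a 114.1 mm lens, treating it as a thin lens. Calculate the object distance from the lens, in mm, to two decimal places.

With m = dᵢ/dₒ and 1/f = 1/dₒ + 1/dᵢ, substituting dᵢ = m·dₒ gives 1/f = (1 + 1/m)/dₒ, hence dₒ = f·(1 + 1/m).
dₒ = 114.1 × (1 + 1/2.14) = 114.1 × 1.46729 ≈ 167.418 mm.

167.42 mm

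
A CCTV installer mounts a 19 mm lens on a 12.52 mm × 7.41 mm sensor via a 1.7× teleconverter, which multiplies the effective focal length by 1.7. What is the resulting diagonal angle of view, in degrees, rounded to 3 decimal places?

25.384°

Effective focal length f = 19 × 1.7 = 32.3 mm.
Sensor diagonal = √(12.52² + 7.41²) = √211.6585 ≈ 14.5485 mm.
α = 2·arctan(14.548 / (2 × 32.3)) = 2·arctan(0.22521) ≈ 25.3835°.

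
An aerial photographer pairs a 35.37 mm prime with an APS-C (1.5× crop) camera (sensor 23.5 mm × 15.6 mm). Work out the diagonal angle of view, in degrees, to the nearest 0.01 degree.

Sensor diagonal = √(23.5² + 15.6²) = √795.6100 ≈ 28.2066 mm.
Angle of view α = 2·arctan(d/2f) with d = 28.2066 mm and f = 35.37 mm.
d/2f = 0.39874; arctan(0.39874) ≈ 21.7389°, so α ≈ 43.4779°.

43.48°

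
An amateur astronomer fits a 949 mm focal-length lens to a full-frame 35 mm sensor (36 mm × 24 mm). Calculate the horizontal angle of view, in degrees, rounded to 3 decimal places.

Angle of view α = 2·arctan(w/2f) with w = 36 mm and f = 949 mm.
w/2f = 0.01897; arctan(0.01897) ≈ 1.0866°, so α ≈ 2.1732°.

2.173°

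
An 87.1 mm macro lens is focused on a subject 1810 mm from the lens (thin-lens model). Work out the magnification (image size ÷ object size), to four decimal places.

Thin lens: 1/f = 1/dₒ + 1/dᵢ → 1/dᵢ = 1/87.1 − 1/1810 = 0.0109286 mm⁻¹, so dᵢ ≈ 91.5033 mm.
Magnification m = dᵢ/dₒ = 91.5033/1810 ≈ 0.05055.

0.0506×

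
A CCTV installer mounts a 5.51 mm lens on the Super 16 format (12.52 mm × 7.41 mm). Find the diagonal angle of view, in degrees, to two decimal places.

Sensor diagonal = √(12.52² + 7.41²) = √211.6585 ≈ 14.5485 mm.
Angle of view α = 2·arctan(d/2f) with d = 14.5485 mm and f = 5.51 mm.
d/2f = 1.32019; arctan(1.32019) ≈ 52.8573°, so α ≈ 105.7145°.

105.71°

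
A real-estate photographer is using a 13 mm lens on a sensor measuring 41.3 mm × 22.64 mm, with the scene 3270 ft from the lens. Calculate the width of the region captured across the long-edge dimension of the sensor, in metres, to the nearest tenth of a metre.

3166.4 m

dₒ: 3270 ft × 304.8 mm/ft = 996695.97 mm.
Similar triangles through the lens centre give W/dₒ = w/dᵢ; with 1/f = 1/dₒ + 1/dᵢ this gives W = w·(dₒ − f)/f.
W = 41.3 mm × (996696 − 13) / 13 = 41.3 × 76667.9206 ≈ 3166385.122 mm = 3166.39 m.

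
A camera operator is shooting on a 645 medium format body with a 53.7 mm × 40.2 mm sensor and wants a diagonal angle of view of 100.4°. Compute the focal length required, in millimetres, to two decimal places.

27.94 mm

Sensor diagonal = √(53.7² + 40.2²) = √4499.7300 ≈ 67.0800 mm.
From α = 2·arctan(d/2f) we get f = d / (2·tan(α/2)).
With d = 67.0800 mm and α/2 = 50.2°, tan(α/2) ≈ 1.20024, so f ≈ 67.0800 / 2.40047 ≈ 27.9445 mm.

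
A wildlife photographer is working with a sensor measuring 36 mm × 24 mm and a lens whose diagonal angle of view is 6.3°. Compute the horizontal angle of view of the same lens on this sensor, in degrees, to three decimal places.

5.244°

Sensor diagonal = √(36² + 24²) = √1872.0000 ≈ 43.2666 mm.
From the diagonal AOV: f = 43.2666 / (2·tan(3.15°)) = 43.2666 / 0.11007 ≈ 393.0947 mm.
Horizontal AOV = 2·arctan(36 / (2 × 393.0947)) = 2·arctan(0.04579) ≈ 5.2435°.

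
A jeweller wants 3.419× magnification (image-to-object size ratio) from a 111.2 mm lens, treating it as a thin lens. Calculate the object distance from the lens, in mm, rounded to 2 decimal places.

143.72 mm

With m = dᵢ/dₒ and 1/f = 1/dₒ + 1/dᵢ, substituting dᵢ = m·dₒ gives 1/f = (1 + 1/m)/dₒ, hence dₒ = f·(1 + 1/m).
dₒ = 111.2 × (1 + 1/3.419) = 111.2 × 1.29248 ≈ 143.724 mm.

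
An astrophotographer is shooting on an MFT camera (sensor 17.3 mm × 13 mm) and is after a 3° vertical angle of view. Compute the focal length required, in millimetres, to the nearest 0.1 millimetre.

248.2 mm

From α = 2·arctan(h/2f) we get f = h / (2·tan(α/2)).
With h = 13 mm and α/2 = 1.5°, tan(α/2) ≈ 0.02619, so f ≈ 13 / 0.05237 ≈ 248.2250 mm.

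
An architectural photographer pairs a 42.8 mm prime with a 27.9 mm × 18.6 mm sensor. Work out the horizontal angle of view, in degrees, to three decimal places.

36.105°

Angle of view α = 2·arctan(w/2f) with w = 27.9 mm and f = 42.8 mm.
w/2f = 0.32593; arctan(0.32593) ≈ 18.0526°, so α ≈ 36.1052°.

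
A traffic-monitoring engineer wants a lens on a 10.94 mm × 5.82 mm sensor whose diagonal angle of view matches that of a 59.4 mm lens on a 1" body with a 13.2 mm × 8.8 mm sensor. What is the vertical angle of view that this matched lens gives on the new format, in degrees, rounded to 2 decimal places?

Sensor diagonal = √(13.2² + 8.8²) = √251.6800 ≈ 15.8644 mm.
Sensor diagonal = √(10.94² + 5.82²) = √153.5560 ≈ 12.3918 mm.
Equal diagonal AOV ⇒ f₂ = f₁ · 12.3918/15.8644 = 59.4 × 0.78110 ≈ 46.3976 mm.
Vertical AOV on the new format = 2·arctan(5.82 / (2 × 46.3976)) = 2·arctan(0.06272) ≈ 7.1776°.

7.18°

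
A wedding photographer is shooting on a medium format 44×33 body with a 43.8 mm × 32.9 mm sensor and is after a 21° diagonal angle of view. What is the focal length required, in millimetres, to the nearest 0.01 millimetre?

Sensor diagonal = √(43.8² + 32.9²) = √3000.8500 ≈ 54.7800 mm.
From α = 2·arctan(d/2f) we get f = d / (2·tan(α/2)).
With d = 54.7800 mm and α/2 = 10.5°, tan(α/2) ≈ 0.18534, so f ≈ 54.7800 / 0.37068 ≈ 147.7833 mm.

147.78 mm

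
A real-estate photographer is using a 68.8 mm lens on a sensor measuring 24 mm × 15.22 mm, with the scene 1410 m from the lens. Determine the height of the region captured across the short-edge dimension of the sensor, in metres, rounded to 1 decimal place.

311.9 m

dₒ: 1410 m = 1.41e+06 mm.
Similar triangles through the lens centre give W/dₒ = h/dᵢ; with 1/f = 1/dₒ + 1/dᵢ this gives W = h·(dₒ − f)/f.
W = 15.22 mm × (1.41e+06 − 68.8) / 68.8 = 15.22 × 20493.1860 ≈ 311906.292 mm = 311.906 m.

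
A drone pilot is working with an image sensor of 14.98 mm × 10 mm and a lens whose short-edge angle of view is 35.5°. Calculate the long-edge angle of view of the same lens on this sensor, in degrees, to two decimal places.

From the short-edge AOV: f = 10 / (2·tan(17.75°)) = 10 / 0.64021 ≈ 15.6200 mm.
Long-edge AOV = 2·arctan(14.98 / (2 × 15.6200)) = 2·arctan(0.47951) ≈ 51.2367°.

51.24°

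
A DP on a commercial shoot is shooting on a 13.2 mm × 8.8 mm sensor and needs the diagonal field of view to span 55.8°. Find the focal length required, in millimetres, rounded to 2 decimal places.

Sensor diagonal = √(13.2² + 8.8²) = √251.6800 ≈ 15.8644 mm.
From α = 2·arctan(d/2f) we get f = d / (2·tan(α/2)).
With d = 15.8644 mm and α/2 = 27.9°, tan(α/2) ≈ 0.52947, so f ≈ 15.8644 / 1.05895 ≈ 14.9813 mm.

14.98 mm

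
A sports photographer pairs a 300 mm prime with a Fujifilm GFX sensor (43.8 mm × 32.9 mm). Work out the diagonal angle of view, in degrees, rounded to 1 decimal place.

10.4°

Sensor diagonal = √(43.8² + 32.9²) = √3000.8500 ≈ 54.7800 mm.
Angle of view α = 2·arctan(d/2f) with d = 54.7800 mm and f = 300 mm.
d/2f = 0.09130; arctan(0.09130) ≈ 5.2166°, so α ≈ 10.4333°.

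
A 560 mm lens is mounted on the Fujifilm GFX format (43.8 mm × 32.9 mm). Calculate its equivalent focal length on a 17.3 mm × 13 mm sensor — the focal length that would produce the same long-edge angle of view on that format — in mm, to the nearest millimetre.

Equal angle of view means equal width/f ratio, so f₂ = f₁ · (width₂/width₁) = 560 × 17.3/43.8.
f₂ = 560 × 0.39498 ≈ 221.187 mm.

221 mm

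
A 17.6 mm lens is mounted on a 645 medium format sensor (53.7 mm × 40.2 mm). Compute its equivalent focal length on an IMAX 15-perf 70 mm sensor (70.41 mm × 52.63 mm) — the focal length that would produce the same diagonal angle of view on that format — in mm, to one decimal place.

23.1 mm

Sensor diagonal = √(53.7² + 40.2²) = √4499.7300 ≈ 67.0800 mm.
Sensor diagonal = √(70.41² + 52.63²) = √7727.4850 ≈ 87.9061 mm.
Equal angle of view means equal diagonal/f ratio, so f₂ = f₁ · (diagonal₂/diagonal₁) = 17.6 × 87.9061/67.0800.
f₂ = 17.6 × 1.31047 ≈ 23.064 mm.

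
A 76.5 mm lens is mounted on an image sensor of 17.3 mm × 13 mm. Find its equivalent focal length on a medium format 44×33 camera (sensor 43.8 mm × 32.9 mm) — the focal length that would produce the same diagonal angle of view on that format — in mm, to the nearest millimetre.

Sensor diagonal = √(17.3² + 13²) = √468.2900 ≈ 21.6400 mm.
Sensor diagonal = √(43.8² + 32.9²) = √3000.8500 ≈ 54.7800 mm.
Equal angle of view means equal diagonal/f ratio, so f₂ = f₁ · (diagonal₂/diagonal₁) = 76.5 × 54.7800/21.6400.
f₂ = 76.5 × 2.53142 ≈ 193.654 mm.

194 mm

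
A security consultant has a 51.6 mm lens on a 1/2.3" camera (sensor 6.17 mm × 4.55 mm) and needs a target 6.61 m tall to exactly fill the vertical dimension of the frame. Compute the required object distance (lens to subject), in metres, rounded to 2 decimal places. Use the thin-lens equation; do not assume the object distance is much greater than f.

W: 6.61 m = 6610 mm.
Magnification m = h/W = dᵢ/dₒ; combined with 1/f = 1/dₒ + 1/dᵢ this gives dₒ = f·(1 + W/h).
dₒ = 51.6 mm × (1 + 6610/4.55) = 51.6 × 1453.7473 ≈ 75013.358 mm = 75.0134 m.

75.01 m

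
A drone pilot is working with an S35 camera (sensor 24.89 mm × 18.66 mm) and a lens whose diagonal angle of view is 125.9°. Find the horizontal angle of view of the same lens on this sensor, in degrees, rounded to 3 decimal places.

114.909°

Sensor diagonal = √(24.89² + 18.66²) = √967.7077 ≈ 31.1080 mm.
From the diagonal AOV: f = 31.1080 / (2·tan(62.95°)) = 31.1080 / 3.91677 ≈ 7.9423 mm.
Horizontal AOV = 2·arctan(24.89 / (2 × 7.9423)) = 2·arctan(1.56693) ≈ 114.9088°.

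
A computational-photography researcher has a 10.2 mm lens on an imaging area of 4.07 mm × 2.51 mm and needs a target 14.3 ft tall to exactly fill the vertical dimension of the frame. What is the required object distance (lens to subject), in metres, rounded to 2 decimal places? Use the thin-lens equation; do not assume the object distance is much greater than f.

W: 14.3 ft × 304.8 mm/ft = 4358.64 mm.
Magnification m = h/W = dᵢ/dₒ; combined with 1/f = 1/dₒ + 1/dᵢ this gives dₒ = f·(1 + W/h).
dₒ = 10.2 mm × (1 + 4358.64/2.51) = 10.2 × 1737.5099 ≈ 17722.601 mm = 17.7226 m.

17.72 m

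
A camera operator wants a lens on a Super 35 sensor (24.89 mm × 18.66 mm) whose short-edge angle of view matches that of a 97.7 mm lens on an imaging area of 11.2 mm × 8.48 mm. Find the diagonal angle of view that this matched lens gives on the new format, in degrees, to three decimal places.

8.276°

Equal short-edge AOV ⇒ f₂ = f₁ · 18.66/8.48 = 97.7 × 2.20047 ≈ 214.9861 mm.
Sensor diagonal = √(24.89² + 18.66²) = √967.7077 ≈ 31.1080 mm.
Diagonal AOV on the new format = 2·arctan(31.1080 / (2 × 214.9861)) = 2·arctan(0.07235) ≈ 8.2761°.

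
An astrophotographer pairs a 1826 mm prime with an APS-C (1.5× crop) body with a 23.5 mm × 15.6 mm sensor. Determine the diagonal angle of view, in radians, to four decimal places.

Sensor diagonal = √(23.5² + 15.6²) = √795.6100 ≈ 28.2066 mm.
Angle of view α = 2·arctan(d/2f) with d = 28.2066 mm and f = 1826 mm.
d/2f = 0.00772; arctan(0.00772) ≈ 0.0077 rad, so α ≈ 0.0154 rad.

0.0154 rad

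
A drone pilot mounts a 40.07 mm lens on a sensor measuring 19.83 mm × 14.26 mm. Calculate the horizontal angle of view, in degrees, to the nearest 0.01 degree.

27.80°

Angle of view α = 2·arctan(w/2f) with w = 19.83 mm and f = 40.07 mm.
w/2f = 0.24744; arctan(0.24744) ≈ 13.8982°, so α ≈ 27.7964°.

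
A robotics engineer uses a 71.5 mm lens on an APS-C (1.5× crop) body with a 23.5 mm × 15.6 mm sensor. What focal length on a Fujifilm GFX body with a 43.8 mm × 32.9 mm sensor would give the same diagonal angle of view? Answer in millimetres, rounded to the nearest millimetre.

Sensor diagonal = √(23.5² + 15.6²) = √795.6100 ≈ 28.2066 mm.
Sensor diagonal = √(43.8² + 32.9²) = √3000.8500 ≈ 54.7800 mm.
Equal angle of view means equal diagonal/f ratio, so f₂ = f₁ · (diagonal₂/diagonal₁) = 71.5 × 54.7800/28.2066.
f₂ = 71.5 × 1.94210 ≈ 138.860 mm.

139 mm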